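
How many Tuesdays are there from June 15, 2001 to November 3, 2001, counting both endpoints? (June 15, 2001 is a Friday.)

20

June 15, 2001 is a Friday; the first Tuesday on or after it is June 19, 2001 (4 days later).
From June 19, 2001 to November 3, 2001: 11 + 31 + 31 + 30 + 31 + 3 = 137 days (rest of June, July, August, September, October, November).
137 ÷ 7 = 19 full weeks with remainder 4, so 19 more Tuesdays after the first → 20.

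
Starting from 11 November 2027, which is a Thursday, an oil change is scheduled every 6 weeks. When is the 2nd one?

The 2nd occurrence is 1 interval after the first: 1 × 42 = 42 days after 11 November 2027.
November has 30 days — 19 days to the end of November leaves 23.
23 days into December → 23 December 2027.

23 December 2027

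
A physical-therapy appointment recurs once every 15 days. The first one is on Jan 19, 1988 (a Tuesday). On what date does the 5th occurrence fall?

Mar 19, 1988

The 5th occurrence is 4 intervals after the first: 4 × 15 = 60 days after Jan 19, 1988.
Jan has 31 days — 12 days to the end of Jan leaves 48.
Feb has 29 days (19 left).
19 days into Mar → Mar 19, 1988.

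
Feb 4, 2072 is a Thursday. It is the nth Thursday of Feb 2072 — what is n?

Day 4 falls in week ⌈4/7⌉ of the month.
Days 1–7 hold the 1st Thursday, 8–14 the 2nd, 15–21 the 3rd, 22–28 the 4th, 29–31 the 5th.
4 is in the range for the 1st.

1st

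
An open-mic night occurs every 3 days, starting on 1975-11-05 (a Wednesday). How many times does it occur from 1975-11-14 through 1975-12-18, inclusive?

Occurrences land 3·i days after 1975-11-05 for i = 0, 1, 2, …
1975-11-14 is 9 days after the start; 9 ÷ 3 = 3 remainder 0. First occurrence in the window: #4 on 1975-11-14 (3×3 = 9 days in).
1975-12-18 is 43 days after the start; 43 ÷ 3 = 14 remainder 1. Last occurrence in the window: #15 on 1975-12-17.
Occurrences #4 through #15: 12 in total.

12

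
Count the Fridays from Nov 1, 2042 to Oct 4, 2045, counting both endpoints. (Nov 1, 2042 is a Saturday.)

Nov 1, 2042 is a Saturday; the first Friday on or after it is Nov 7, 2042 (6 days later).
From Nov 7, 2042 to Oct 4, 2045: 54 + 365 + 366 + 277 = 1062 days (rest of 2042, 2043, 2044, to Oct 4, 2045 in 2045).
1062 ÷ 7 = 151 full weeks with remainder 5, so 151 more Fridays after the first → 152.

152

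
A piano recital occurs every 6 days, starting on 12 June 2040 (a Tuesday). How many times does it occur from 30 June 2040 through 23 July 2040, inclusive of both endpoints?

Occurrences land 6·i days after 12 June 2040 for i = 0, 1, 2, …
30 June 2040 is 18 days after the start; 18 ÷ 6 = 3 remainder 0. First occurrence in the window: #4 on 30 June 2040 (3×6 = 18 days in).
23 July 2040 is 41 days after the start; 41 ÷ 6 = 6 remainder 5. Last occurrence in the window: #7 on 18 July 2040.
Occurrences #4 through #7: 4 in total.

4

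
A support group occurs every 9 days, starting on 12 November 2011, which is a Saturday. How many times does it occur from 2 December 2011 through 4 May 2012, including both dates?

17

Occurrences land 9·i days after 12 November 2011 for i = 0, 1, 2, …
2 December 2011 is 20 days after the start; 20 ÷ 9 = 2 remainder 2; since the remainder is 2, round up to i = 3. First occurrence in the window: #4 on 9 December 2011 (3×9 = 27 days in).
4 May 2012 is 174 days after the start; 174 ÷ 9 = 19 remainder 3. Last occurrence in the window: #20 on 1 May 2012.
Occurrences #4 through #20: 17 in total.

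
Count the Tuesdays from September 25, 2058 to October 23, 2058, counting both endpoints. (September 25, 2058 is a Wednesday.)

September 25, 2058 is a Wednesday; the first Tuesday on or after it is October 1, 2058 (6 days later).
From October 1, 2058 to October 23, 2058 is 23 − 1 = 22 days.
22 ÷ 7 = 3 full weeks with remainder 1, so 3 more Tuesdays after the first → 4.

4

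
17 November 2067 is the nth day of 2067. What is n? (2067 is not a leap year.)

321

Days in months before November: 31 + 28 + 31 + 30 + 31 + 30 + 31 + 31 + 30 + 31 = 304.
Plus 17 days into November → day 321.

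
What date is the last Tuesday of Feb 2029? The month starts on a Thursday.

Feb 2029 begins on a Thursday, so the first Tuesday is Feb 6 (5 days later).
Feb 2029 has 28 days. Adding weeks: 6, 13, 20, 27 — the last one ≤ 28 is the 27th.

Feb 27, 2029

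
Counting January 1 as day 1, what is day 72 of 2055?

Mar 13, 2055

Jan has 31 days (72 − 31 = 41 remain).
Feb has 28 days (41 − 28 = 13 remain).
13 into Mar → Mar 13.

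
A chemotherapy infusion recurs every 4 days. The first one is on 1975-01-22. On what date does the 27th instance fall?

The 27th occurrence is 26 intervals after the first: 26 × 4 = 104 days after 1975-01-22.
January has 31 days — 9 days to the end of January leaves 95.
February has 28 days (67 left).
March has 31 days (36 left).
April has 30 days (6 left).
6 days into May → 1975-05-06.

1975-05-06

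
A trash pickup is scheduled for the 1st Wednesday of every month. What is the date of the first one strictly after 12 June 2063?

4 July 2063

June 2063 starts on a Friday, so its 1st Wednesday is 6 June 2063 (5 days in).
That is not after 12 June 2063, so look at July 2063.
July 2063 starts on a Sunday, so its 1st Wednesday is 4 July 2063 (3 days in).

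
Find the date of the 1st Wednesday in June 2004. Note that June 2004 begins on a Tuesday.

June 2004 begins on a Tuesday, so the first Wednesday is June 2 (1 day later).

June 2, 2004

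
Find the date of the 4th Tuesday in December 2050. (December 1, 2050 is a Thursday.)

December 27, 2050

December 2050 begins on a Thursday, so the first Tuesday is December 6 (5 days later).
The 4th Tuesday is 3 weeks later: 6 + 21 = 27.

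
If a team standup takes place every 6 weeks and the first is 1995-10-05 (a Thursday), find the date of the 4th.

1996-02-08

The 4th occurrence is 3 intervals after the first: 3 × 42 = 126 days after 1995-10-05.
October has 31 days — 26 days to the end of October leaves 100.
November has 30 days (70 left).
December has 31 days (39 left).
January has 31 days (8 left).
8 days into February → 1996-02-08.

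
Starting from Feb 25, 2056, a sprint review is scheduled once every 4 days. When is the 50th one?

Sep 8, 2056

The 50th occurrence is 49 intervals after the first: 49 × 4 = 196 days after Feb 25, 2056.
Feb has 29 days — 4 days to the end of Feb leaves 192.
Mar has 31 days (161 left).
Apr has 30 days (131 left).
May has 31 days (100 left).
Jun has 30 days (70 left).
Jul has 31 days (39 left).
Aug has 31 days (8 left).
8 days into Sep → Sep 8, 2056.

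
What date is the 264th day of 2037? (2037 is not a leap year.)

January has 31 days (264 − 31 = 233 remain).
February has 28 days (233 − 28 = 205 remain).
March has 31 days (205 − 31 = 174 remain).
April has 30 days (174 − 30 = 144 remain).
May has 31 days (144 − 31 = 113 remain).
June has 30 days (113 − 30 = 83 remain).
July has 31 days (83 − 31 = 52 remain).
August has 31 days (52 − 31 = 21 remain).
21 into September → September 21.

September 21, 2037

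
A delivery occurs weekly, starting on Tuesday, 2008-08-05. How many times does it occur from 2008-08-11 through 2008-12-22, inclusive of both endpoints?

19

Occurrences land 7·i days after 2008-08-05 for i = 0, 1, 2, …
2008-08-11 is 6 days after the start; 6 ÷ 7 = 0 remainder 6; since the remainder is 6, round up to i = 1. First occurrence in the window: #2 on 2008-08-12 (1×7 = 7 days in).
2008-12-22 is 139 days after the start; 139 ÷ 7 = 19 remainder 6. Last occurrence in the window: #20 on 2008-12-16.
Occurrences #2 through #20: 19 in total.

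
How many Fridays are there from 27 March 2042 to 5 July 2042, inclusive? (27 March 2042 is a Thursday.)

15

27 March 2042 is a Thursday; the first Friday on or after it is 28 March 2042 (1 day later).
From 28 March 2042 to 5 July 2042: 3 + 30 + 31 + 30 + 5 = 99 days (rest of March, April, May, June, July).
99 ÷ 7 = 14 full weeks with remainder 1, so 14 more Fridays after the first → 15.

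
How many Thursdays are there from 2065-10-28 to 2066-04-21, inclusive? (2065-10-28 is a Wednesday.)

2065-10-28 is a Wednesday; the first Thursday on or after it is 2065-10-29 (1 day later).
From 2065-10-29 to 2066-04-21: 2 + 30 + 31 + 31 + 28 + 31 + 21 = 174 days (rest of October, November, December, January, February, March, April).
174 ÷ 7 = 24 full weeks with remainder 6, so 24 more Thursdays after the first → 25.

25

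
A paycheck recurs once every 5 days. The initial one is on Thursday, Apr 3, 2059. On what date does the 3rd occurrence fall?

Apr 13, 2059

The 3rd occurrence is 2 intervals after the first: 2 × 5 = 10 days after Apr 3, 2059.
10 days later is Apr 13, 2059.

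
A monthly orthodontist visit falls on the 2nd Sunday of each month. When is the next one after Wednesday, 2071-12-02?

December 2071 starts on a Tuesday; its first Sunday is the 6th, so the 2nd Sunday is the 13th — 2071-12-13.
2071-12-13 is after 2071-12-02, so that is the next one.

2071-12-13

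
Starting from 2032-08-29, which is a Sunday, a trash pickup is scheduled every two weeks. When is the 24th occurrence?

The 24th occurrence is 23 intervals after the first: 23 × 14 = 322 days after 2032-08-29.
August has 31 days — 2 days to the end of August leaves 320.
September has 30 days (290 left).
October has 31 days (259 left).
November has 30 days (229 left).
December has 31 days (198 left).
January has 31 days (167 left).
February has 28 days (139 left).
March has 31 days (108 left).
April has 30 days (78 left).
May has 31 days (47 left).
June has 30 days (17 left).
17 days into July → 2033-07-17.

2033-07-17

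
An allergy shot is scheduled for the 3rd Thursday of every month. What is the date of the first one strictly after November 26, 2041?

December 19, 2041

November 2041 starts on a Friday; its first Thursday is the 7th, so the 3rd Thursday is the 21st — November 21, 2041.
That is not after November 26, 2041, so look at December 2041.
December 2041 starts on a Sunday; its first Thursday is the 5th, so the 3rd Thursday is the 19th — December 19, 2041.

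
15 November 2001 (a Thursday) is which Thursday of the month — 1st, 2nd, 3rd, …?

3rd

Day 15 falls in week ⌈15/7⌉ of the month.
Days 1–7 hold the 1st Thursday, 8–14 the 2nd, 15–21 the 3rd, 22–28 the 4th, 29–31 the 5th.
15 is in the range for the 3rd.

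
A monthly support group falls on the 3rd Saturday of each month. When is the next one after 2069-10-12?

October 2069 starts on a Tuesday; its first Saturday is the 5th, so the 3rd Saturday is the 19th — 2069-10-19.
2069-10-19 is after 2069-10-12, so that is the next one.

2069-10-19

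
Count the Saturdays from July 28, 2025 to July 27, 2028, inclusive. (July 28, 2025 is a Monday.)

156

July 28, 2025 is a Monday; the first Saturday on or after it is August 2, 2025 (5 days later).
From August 2, 2025 to July 27, 2028: 151 + 365 + 365 + 209 = 1090 days (rest of 2025, 2026, 2027, to July 27, 2028 in 2028).
1090 ÷ 7 = 155 full weeks with remainder 5, so 155 more Saturdays after the first → 156.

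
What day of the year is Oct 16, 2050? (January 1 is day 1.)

Days in months before Oct: 31 + 28 + 31 + 30 + 31 + 30 + 31 + 31 + 30 = 273.
Plus 16 days into Oct → day 289.

289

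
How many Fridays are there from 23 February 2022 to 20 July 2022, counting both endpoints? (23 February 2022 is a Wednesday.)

23 February 2022 is a Wednesday; the first Friday on or after it is 25 February 2022 (2 days later).
From 25 February 2022 to 20 July 2022: 3 + 31 + 30 + 31 + 30 + 20 = 145 days (rest of February, March, April, May, June, July).
145 ÷ 7 = 20 full weeks with remainder 5, so 20 more Fridays after the first → 21.

21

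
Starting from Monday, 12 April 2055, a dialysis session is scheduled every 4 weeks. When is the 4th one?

The 4th occurrence is 3 intervals after the first: 3 × 28 = 84 days after 12 April 2055.
April has 30 days — 18 days to the end of April leaves 66.
May has 31 days (35 left).
June has 30 days (5 left).
5 days into July → 5 July 2055.

5 July 2055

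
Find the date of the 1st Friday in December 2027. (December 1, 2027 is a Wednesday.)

2027-12-03

December 2027 begins on a Wednesday, so the first Friday is December 3 (2 days later).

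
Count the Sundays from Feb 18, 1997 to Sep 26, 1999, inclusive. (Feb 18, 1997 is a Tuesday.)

136

Feb 18, 1997 is a Tuesday; the first Sunday on or after it is Feb 23, 1997 (5 days later).
From Feb 23, 1997 to Sep 26, 1999: 311 + 365 + 269 = 945 days (rest of 1997, 1998, to Sep 26, 1999 in 1999).
945 ÷ 7 = 135 full weeks with remainder 0, so 135 more Sundays after the first → 136.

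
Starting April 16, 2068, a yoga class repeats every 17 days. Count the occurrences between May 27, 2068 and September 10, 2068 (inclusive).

Occurrences land 17·i days after April 16, 2068 for i = 0, 1, 2, …
May 27, 2068 is 41 days after the start; 41 ÷ 17 = 2 remainder 7; since the remainder is 7, round up to i = 3. First occurrence in the window: #4 on June 6, 2068 (3×17 = 51 days in).
September 10, 2068 is 147 days after the start; 147 ÷ 17 = 8 remainder 11. Last occurrence in the window: #9 on August 30, 2068.
Occurrences #4 through #9: 6 in total.

6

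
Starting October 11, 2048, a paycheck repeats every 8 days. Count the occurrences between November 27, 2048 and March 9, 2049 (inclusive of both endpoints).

13

Occurrences land 8·i days after October 11, 2048 for i = 0, 1, 2, …
November 27, 2048 is 47 days after the start; 47 ÷ 8 = 5 remainder 7; since the remainder is 7, round up to i = 6. First occurrence in the window: #7 on November 28, 2048 (6×8 = 48 days in).
March 9, 2049 is 149 days after the start; 149 ÷ 8 = 18 remainder 5. Last occurrence in the window: #19 on March 4, 2049.
Occurrences #7 through #19: 13 in total.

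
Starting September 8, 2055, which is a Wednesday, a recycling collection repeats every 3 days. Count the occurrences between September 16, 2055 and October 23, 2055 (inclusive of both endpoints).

13

Occurrences land 3·i days after September 8, 2055 for i = 0, 1, 2, …
September 16, 2055 is 8 days after the start; 8 ÷ 3 = 2 remainder 2; since the remainder is 2, round up to i = 3. First occurrence in the window: #4 on September 17, 2055 (3×3 = 9 days in).
October 23, 2055 is 45 days after the start; 45 ÷ 3 = 15 remainder 0. Last occurrence in the window: #16 on October 23, 2055.
Occurrences #4 through #16: 13 in total.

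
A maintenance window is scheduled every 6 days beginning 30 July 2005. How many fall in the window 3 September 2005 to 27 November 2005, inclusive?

Occurrences land 6·i days after 30 July 2005 for i = 0, 1, 2, …
3 September 2005 is 35 days after the start; 35 ÷ 6 = 5 remainder 5; since the remainder is 5, round up to i = 6. First occurrence in the window: #7 on 4 September 2005 (6×6 = 36 days in).
27 November 2005 is 120 days after the start; 120 ÷ 6 = 20 remainder 0. Last occurrence in the window: #21 on 27 November 2005.
Occurrences #7 through #21: 15 in total.

15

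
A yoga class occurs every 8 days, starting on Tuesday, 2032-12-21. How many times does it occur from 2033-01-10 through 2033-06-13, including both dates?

Occurrences land 8·i days after 2032-12-21 for i = 0, 1, 2, …
2033-01-10 is 20 days after the start; 20 ÷ 8 = 2 remainder 4; since the remainder is 4, round up to i = 3. First occurrence in the window: #4 on 2033-01-14 (3×8 = 24 days in).
2033-06-13 is 174 days after the start; 174 ÷ 8 = 21 remainder 6. Last occurrence in the window: #22 on 2033-06-07.
Occurrences #4 through #22: 19 in total.

19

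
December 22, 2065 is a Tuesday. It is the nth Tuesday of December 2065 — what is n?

4th

Day 22 falls in week ⌈22/7⌉ of the month.
Days 1–7 hold the 1st Tuesday, 8–14 the 2nd, 15–21 the 3rd, 22–28 the 4th, 29–31 the 5th.
22 is in the range for the 4th.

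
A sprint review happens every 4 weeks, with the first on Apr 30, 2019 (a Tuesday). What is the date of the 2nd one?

May 28, 2019

The 2nd occurrence is 1 interval after the first: 1 × 28 = 28 days after Apr 30, 2019.
Apr has 30 days — 0 days to the end of Apr leaves 28.
28 days into May → May 28, 2019.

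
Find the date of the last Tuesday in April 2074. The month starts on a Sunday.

April 2074 begins on a Sunday, so the first Tuesday is April 3 (2 days later).
April 2074 has 30 days. Adding weeks: 3, 10, 17, 24 — the last one ≤ 30 is the 24th.

April 24, 2074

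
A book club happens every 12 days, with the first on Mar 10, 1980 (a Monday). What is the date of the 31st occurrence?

Mar 5, 1981

The 31st occurrence is 30 intervals after the first: 30 × 12 = 360 days after Mar 10, 1980.
Mar has 31 days — 21 days to the end of Mar leaves 339.
Apr has 30 days (309 left).
May has 31 days (278 left).
Jun has 30 days (248 left).
Jul has 31 days (217 left).
Aug has 31 days (186 left).
Sep has 30 days (156 left).
Oct has 31 days (125 left).
Nov has 30 days (95 left).
Dec has 31 days (64 left).
Jan has 31 days (33 left).
Feb has 28 days (5 left).
5 days into Mar → Mar 5, 1981.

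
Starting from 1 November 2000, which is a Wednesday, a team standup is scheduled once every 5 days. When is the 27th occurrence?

The 27th occurrence is 26 intervals after the first: 26 × 5 = 130 days after 1 November 2000.
November has 30 days — 29 days to the end of November leaves 101.
December has 31 days (70 left).
January has 31 days (39 left).
February has 28 days (11 left).
11 days into March → 11 March 2001.

11 March 2001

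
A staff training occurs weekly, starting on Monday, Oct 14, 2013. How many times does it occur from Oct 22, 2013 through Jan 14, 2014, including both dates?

Occurrences land 7·i days after Oct 14, 2013 for i = 0, 1, 2, …
Oct 22, 2013 is 8 days after the start; 8 ÷ 7 = 1 remainder 1; since the remainder is 1, round up to i = 2. First occurrence in the window: #3 on Oct 28, 2013 (2×7 = 14 days in).
Jan 14, 2014 is 92 days after the start; 92 ÷ 7 = 13 remainder 1. Last occurrence in the window: #14 on Jan 13, 2014.
Occurrences #3 through #14: 12 in total.

12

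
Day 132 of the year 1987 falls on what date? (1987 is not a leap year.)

January has 31 days (132 − 31 = 101 remain).
February has 28 days (101 − 28 = 73 remain).
March has 31 days (73 − 31 = 42 remain).
April has 30 days (42 − 30 = 12 remain).
12 into May → May 12.

1987-05-12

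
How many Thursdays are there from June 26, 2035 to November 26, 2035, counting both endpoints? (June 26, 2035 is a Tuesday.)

22

June 26, 2035 is a Tuesday; the first Thursday on or after it is June 28, 2035 (2 days later).
From June 28, 2035 to November 26, 2035: 2 + 31 + 31 + 30 + 31 + 26 = 151 days (rest of June, July, August, September, October, November).
151 ÷ 7 = 21 full weeks with remainder 4, so 21 more Thursdays after the first → 22.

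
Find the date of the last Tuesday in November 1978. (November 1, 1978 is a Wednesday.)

November 1978 begins on a Wednesday, so the first Tuesday is November 7 (6 days later).
November 1978 has 30 days. Adding weeks: 7, 14, 21, 28 — the last one ≤ 30 is the 28th.

November 28, 1978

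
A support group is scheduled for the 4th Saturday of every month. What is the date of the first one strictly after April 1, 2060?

April 24, 2060

April 2060 starts on a Thursday; its first Saturday is the 3rd, so the 4th Saturday is the 24th — April 24, 2060.
April 24, 2060 is after April 1, 2060, so that is the next one.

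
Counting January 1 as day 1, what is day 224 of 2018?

12 August 2018

January has 31 days (224 − 31 = 193 remain).
February has 28 days (193 − 28 = 165 remain).
March has 31 days (165 − 31 = 134 remain).
April has 30 days (134 − 30 = 104 remain).
May has 31 days (104 − 31 = 73 remain).
June has 30 days (73 − 30 = 43 remain).
July has 31 days (43 − 31 = 12 remain).
12 into August → August 12.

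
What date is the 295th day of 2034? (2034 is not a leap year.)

October 22, 2034

January has 31 days (295 − 31 = 264 remain).
February has 28 days (264 − 28 = 236 remain).
March has 31 days (236 − 31 = 205 remain).
April has 30 days (205 − 30 = 175 remain).
May has 31 days (175 − 31 = 144 remain).
June has 30 days (144 − 30 = 114 remain).
July has 31 days (114 − 31 = 83 remain).
August has 31 days (83 − 31 = 52 remain).
September has 30 days (52 − 30 = 22 remain).
22 into October → October 22.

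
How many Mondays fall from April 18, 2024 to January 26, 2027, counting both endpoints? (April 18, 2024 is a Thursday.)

April 18, 2024 is a Thursday; the first Monday on or after it is April 22, 2024 (4 days later).
From April 22, 2024 to January 26, 2027: 253 + 365 + 365 + 26 = 1009 days (rest of 2024, 2025, 2026, to January 26, 2027 in 2027).
1009 ÷ 7 = 144 full weeks with remainder 1, so 144 more Mondays after the first → 145.

145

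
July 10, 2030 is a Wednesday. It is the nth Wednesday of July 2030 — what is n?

Day 10 falls in week ⌈10/7⌉ of the month.
Days 1–7 hold the 1st Wednesday, 8–14 the 2nd, 15–21 the 3rd, 22–28 the 4th, 29–31 the 5th.
10 is in the range for the 2nd.

2nd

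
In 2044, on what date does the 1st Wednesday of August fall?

3 August 2044

The first Wednesday of August 2044 is August 3.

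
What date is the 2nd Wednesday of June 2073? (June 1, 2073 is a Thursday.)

14 June 2073

June 2073 begins on a Thursday, so the first Wednesday is June 7 (6 days later).
The 2nd Wednesday is 1 weeks later: 7 + 7 = 14.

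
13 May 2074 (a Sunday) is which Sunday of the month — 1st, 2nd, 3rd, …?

Day 13 falls in week ⌈13/7⌉ of the month.
Days 1–7 hold the 1st Sunday, 8–14 the 2nd, 15–21 the 3rd, 22–28 the 4th, 29–31 the 5th.
13 is in the range for the 2nd.

2nd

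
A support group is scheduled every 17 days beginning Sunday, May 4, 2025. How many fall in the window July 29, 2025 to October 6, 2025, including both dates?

4

Occurrences land 17·i days after May 4, 2025 for i = 0, 1, 2, …
July 29, 2025 is 86 days after the start; 86 ÷ 17 = 5 remainder 1; since the remainder is 1, round up to i = 6. First occurrence in the window: #7 on August 14, 2025 (6×17 = 102 days in).
October 6, 2025 is 155 days after the start; 155 ÷ 17 = 9 remainder 2. Last occurrence in the window: #10 on October 4, 2025.
Occurrences #7 through #10: 4 in total.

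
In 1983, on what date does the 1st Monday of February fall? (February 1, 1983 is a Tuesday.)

February 7, 1983

February 1983 begins on a Tuesday, so the first Monday is February 7 (6 days later).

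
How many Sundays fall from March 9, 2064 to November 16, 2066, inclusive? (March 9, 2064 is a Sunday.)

March 9, 2064 is a Sunday; the first Sunday on or after it is March 9, 2064.
From March 9, 2064 to November 16, 2066: 297 + 365 + 320 = 982 days (rest of 2064, 2065, to November 16, 2066 in 2066).
982 ÷ 7 = 140 full weeks with remainder 2, so 140 more Sundays after the first → 141.

141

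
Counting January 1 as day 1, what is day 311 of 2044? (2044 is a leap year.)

2044-11-06

January has 31 days (311 − 31 = 280 remain).
February has 29 days (280 − 29 = 251 remain).
March has 31 days (251 − 31 = 220 remain).
April has 30 days (220 − 30 = 190 remain).
May has 31 days (190 − 31 = 159 remain).
June has 30 days (159 − 30 = 129 remain).
July has 31 days (129 − 31 = 98 remain).
August has 31 days (98 − 31 = 67 remain).
September has 30 days (67 − 30 = 37 remain).
October has 31 days (37 − 31 = 6 remain).
6 into November → November 6.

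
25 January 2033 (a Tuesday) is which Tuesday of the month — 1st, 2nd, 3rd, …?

4th

Day 25 falls in week ⌈25/7⌉ of the month.
Days 1–7 hold the 1st Tuesday, 8–14 the 2nd, 15–21 the 3rd, 22–28 the 4th, 29–31 the 5th.
25 is in the range for the 4th.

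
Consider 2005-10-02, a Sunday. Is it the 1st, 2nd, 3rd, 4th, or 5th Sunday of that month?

Day 2 falls in week ⌈2/7⌉ of the month.
Days 1–7 hold the 1st Sunday, 8–14 the 2nd, 15–21 the 3rd, 22–28 the 4th, 29–31 the 5th.
2 is in the range for the 1st.

1st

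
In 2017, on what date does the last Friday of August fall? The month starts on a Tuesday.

2017-08-25

August 2017 begins on a Tuesday, so the first Friday is August 4 (3 days later).
August 2017 has 31 days. Adding weeks: 4, 11, 18, 25 — the last one ≤ 31 is the 25th.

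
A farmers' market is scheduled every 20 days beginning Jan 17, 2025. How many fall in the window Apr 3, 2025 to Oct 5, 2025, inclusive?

Occurrences land 20·i days after Jan 17, 2025 for i = 0, 1, 2, …
Apr 3, 2025 is 76 days after the start; 76 ÷ 20 = 3 remainder 16; since the remainder is 16, round up to i = 4. First occurrence in the window: #5 on Apr 7, 2025 (4×20 = 80 days in).
Oct 5, 2025 is 261 days after the start; 261 ÷ 20 = 13 remainder 1. Last occurrence in the window: #14 on Oct 4, 2025.
Occurrences #5 through #14: 10 in total.

10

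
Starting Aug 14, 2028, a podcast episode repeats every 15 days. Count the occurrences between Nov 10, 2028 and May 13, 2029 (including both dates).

13

Occurrences land 15·i days after Aug 14, 2028 for i = 0, 1, 2, …
Nov 10, 2028 is 88 days after the start; 88 ÷ 15 = 5 remainder 13; since the remainder is 13, round up to i = 6. First occurrence in the window: #7 on Nov 12, 2028 (6×15 = 90 days in).
May 13, 2029 is 272 days after the start; 272 ÷ 15 = 18 remainder 2. Last occurrence in the window: #19 on May 11, 2029.
Occurrences #7 through #19: 13 in total.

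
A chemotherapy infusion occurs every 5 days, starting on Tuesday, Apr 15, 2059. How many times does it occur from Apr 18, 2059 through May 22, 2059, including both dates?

7

Occurrences land 5·i days after Apr 15, 2059 for i = 0, 1, 2, …
Apr 18, 2059 is 3 days after the start; 3 ÷ 5 = 0 remainder 3; since the remainder is 3, round up to i = 1. First occurrence in the window: #2 on Apr 20, 2059 (1×5 = 5 days in).
May 22, 2059 is 37 days after the start; 37 ÷ 5 = 7 remainder 2. Last occurrence in the window: #8 on May 20, 2059.
Occurrences #2 through #8: 7 in total.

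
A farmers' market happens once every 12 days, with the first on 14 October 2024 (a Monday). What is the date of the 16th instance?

12 April 2025

The 16th occurrence is 15 intervals after the first: 15 × 12 = 180 days after 14 October 2024.
October has 31 days — 17 days to the end of October leaves 163.
November has 30 days (133 left).
December has 31 days (102 left).
January has 31 days (71 left).
February has 28 days (43 left).
March has 31 days (12 left).
12 days into April → 12 April 2025.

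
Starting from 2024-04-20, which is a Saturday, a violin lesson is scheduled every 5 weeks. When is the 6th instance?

2024-10-12

The 6th occurrence is 5 intervals after the first: 5 × 35 = 175 days after 2024-04-20.
April has 30 days — 10 days to the end of April leaves 165.
May has 31 days (134 left).
June has 30 days (104 left).
July has 31 days (73 left).
August has 31 days (42 left).
September has 30 days (12 left).
12 days into October → 2024-10-12.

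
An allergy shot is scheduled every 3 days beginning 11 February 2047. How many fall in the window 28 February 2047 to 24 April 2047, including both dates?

19

Occurrences land 3·i days after 11 February 2047 for i = 0, 1, 2, …
28 February 2047 is 17 days after the start; 17 ÷ 3 = 5 remainder 2; since the remainder is 2, round up to i = 6. First occurrence in the window: #7 on 1 March 2047 (6×3 = 18 days in).
24 April 2047 is 72 days after the start; 72 ÷ 3 = 24 remainder 0. Last occurrence in the window: #25 on 24 April 2047.
Occurrences #7 through #25: 19 in total.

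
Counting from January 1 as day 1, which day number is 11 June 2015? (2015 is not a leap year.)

162

Days in months before June: 31 + 28 + 31 + 30 + 31 = 151.
Plus 11 days into June → day 162.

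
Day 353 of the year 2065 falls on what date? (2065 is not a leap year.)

2065-12-19

January has 31 days (353 − 31 = 322 remain).
February has 28 days (322 − 28 = 294 remain).
March has 31 days (294 − 31 = 263 remain).
April has 30 days (263 − 30 = 233 remain).
May has 31 days (233 − 31 = 202 remain).
June has 30 days (202 − 30 = 172 remain).
July has 31 days (172 − 31 = 141 remain).
August has 31 days (141 − 31 = 110 remain).
September has 30 days (110 − 30 = 80 remain).
October has 31 days (80 − 31 = 49 remain).
November has 30 days (49 − 30 = 19 remain).
19 into December → December 19.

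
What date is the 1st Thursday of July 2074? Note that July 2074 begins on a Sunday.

July 2074 begins on a Sunday, so the first Thursday is July 5 (4 days later).

5 July 2074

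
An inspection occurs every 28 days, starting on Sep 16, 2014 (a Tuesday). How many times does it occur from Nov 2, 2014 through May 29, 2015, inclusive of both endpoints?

Occurrences land 28·i days after Sep 16, 2014 for i = 0, 1, 2, …
Nov 2, 2014 is 47 days after the start; 47 ÷ 28 = 1 remainder 19; since the remainder is 19, round up to i = 2. First occurrence in the window: #3 on Nov 11, 2014 (2×28 = 56 days in).
May 29, 2015 is 255 days after the start; 255 ÷ 28 = 9 remainder 3. Last occurrence in the window: #10 on May 26, 2015.
Occurrences #3 through #10: 8 in total.

8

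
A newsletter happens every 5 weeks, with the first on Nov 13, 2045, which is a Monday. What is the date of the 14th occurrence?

Feb 11, 2047

The 14th occurrence is 13 intervals after the first: 13 × 35 = 455 days after Nov 13, 2045.
Nov has 30 days — 17 days to the end of Nov leaves 438.
From end of Nov to end of 2045 is 31 days (407 left).
2046 has 365 days (42 left).
Jan has 31 days (11 left).
11 days into Feb → Feb 11, 2047.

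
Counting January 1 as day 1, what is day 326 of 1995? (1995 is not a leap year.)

22 November 1995

January has 31 days (326 − 31 = 295 remain).
February has 28 days (295 − 28 = 267 remain).
March has 31 days (267 − 31 = 236 remain).
April has 30 days (236 − 30 = 206 remain).
May has 31 days (206 − 31 = 175 remain).
June has 30 days (175 − 30 = 145 remain).
July has 31 days (145 − 31 = 114 remain).
August has 31 days (114 − 31 = 83 remain).
September has 30 days (83 − 30 = 53 remain).
October has 31 days (53 − 31 = 22 remain).
22 into November → November 22.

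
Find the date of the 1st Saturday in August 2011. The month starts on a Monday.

August 2011 begins on a Monday, so the first Saturday is August 6 (5 days later).

August 6, 2011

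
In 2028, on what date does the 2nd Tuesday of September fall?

The first Tuesday of September 2028 is September 5.
The 2nd Tuesday is 1 weeks later: 5 + 7 = 12.

12 September 2028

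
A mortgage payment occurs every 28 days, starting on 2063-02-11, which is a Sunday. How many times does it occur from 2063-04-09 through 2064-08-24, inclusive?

18

Occurrences land 28·i days after 2063-02-11 for i = 0, 1, 2, …
2063-04-09 is 57 days after the start; 57 ÷ 28 = 2 remainder 1; since the remainder is 1, round up to i = 3. First occurrence in the window: #4 on 2063-05-06 (3×28 = 84 days in).
2064-08-24 is 560 days after the start; 560 ÷ 28 = 20 remainder 0. Last occurrence in the window: #21 on 2064-08-24.
Occurrences #4 through #21: 18 in total.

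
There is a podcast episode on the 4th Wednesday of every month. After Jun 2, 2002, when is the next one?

Jun 2002 starts on a Saturday; its first Wednesday is the 5th, so the 4th Wednesday is the 26th — Jun 26, 2002.
Jun 26, 2002 is after Jun 2, 2002, so that is the next one.

Jun 26, 2002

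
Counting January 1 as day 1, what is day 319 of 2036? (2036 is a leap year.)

Jan has 31 days (319 − 31 = 288 remain).
Feb has 29 days (288 − 29 = 259 remain).
Mar has 31 days (259 − 31 = 228 remain).
Apr has 30 days (228 − 30 = 198 remain).
May has 31 days (198 − 31 = 167 remain).
Jun has 30 days (167 − 30 = 137 remain).
Jul has 31 days (137 − 31 = 106 remain).
Aug has 31 days (106 − 31 = 75 remain).
Sep has 30 days (75 − 30 = 45 remain).
Oct has 31 days (45 − 31 = 14 remain).
14 into Nov → Nov 14.

Nov 14, 2036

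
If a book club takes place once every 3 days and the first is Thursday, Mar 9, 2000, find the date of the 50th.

The 50th occurrence is 49 intervals after the first: 49 × 3 = 147 days after Mar 9, 2000.
Mar has 31 days — 22 days to the end of Mar leaves 125.
Apr has 30 days (95 left).
May has 31 days (64 left).
Jun has 30 days (34 left).
Jul has 31 days (3 left).
3 days into Aug → Aug 3, 2000.

Aug 3, 2000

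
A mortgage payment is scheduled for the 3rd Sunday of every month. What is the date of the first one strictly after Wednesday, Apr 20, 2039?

Apr 2039 starts on a Friday; its first Sunday is the 3rd, so the 3rd Sunday is the 17th — Apr 17, 2039.
That is not after Apr 20, 2039, so look at May 2039.
May 2039 starts on a Sunday; its first Sunday is the 1st, so the 3rd Sunday is the 15th — May 15, 2039.

May 15, 2039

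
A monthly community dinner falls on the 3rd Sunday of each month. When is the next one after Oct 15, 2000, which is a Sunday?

Oct 2000 starts on a Sunday; its first Sunday is the 1st, so the 3rd Sunday is the 15th — Oct 15, 2000.
That is not after Oct 15, 2000, so look at Nov 2000.
Nov 2000 starts on a Wednesday; its first Sunday is the 5th, so the 3rd Sunday is the 19th — Nov 19, 2000.

Nov 19, 2000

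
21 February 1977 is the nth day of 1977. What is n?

52

Days in months before February: 31 = 31.
Plus 21 days into February → day 52.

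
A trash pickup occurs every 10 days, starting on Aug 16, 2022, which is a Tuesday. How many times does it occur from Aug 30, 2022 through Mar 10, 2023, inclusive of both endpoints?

Occurrences land 10·i days after Aug 16, 2022 for i = 0, 1, 2, …
Aug 30, 2022 is 14 days after the start; 14 ÷ 10 = 1 remainder 4; since the remainder is 4, round up to i = 2. First occurrence in the window: #3 on Sep 5, 2022 (2×10 = 20 days in).
Mar 10, 2023 is 206 days after the start; 206 ÷ 10 = 20 remainder 6. Last occurrence in the window: #21 on Mar 4, 2023.
Occurrences #3 through #21: 19 in total.

19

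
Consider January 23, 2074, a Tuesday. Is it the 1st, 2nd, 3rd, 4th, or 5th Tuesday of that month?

Day 23 falls in week ⌈23/7⌉ of the month.
Days 1–7 hold the 1st Tuesday, 8–14 the 2nd, 15–21 the 3rd, 22–28 the 4th, 29–31 the 5th.
23 is in the range for the 4th.

4th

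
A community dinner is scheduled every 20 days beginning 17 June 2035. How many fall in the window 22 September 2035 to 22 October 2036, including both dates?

Occurrences land 20·i days after 17 June 2035 for i = 0, 1, 2, …
22 September 2035 is 97 days after the start; 97 ÷ 20 = 4 remainder 17; since the remainder is 17, round up to i = 5. First occurrence in the window: #6 on 25 September 2035 (5×20 = 100 days in).
22 October 2036 is 493 days after the start; 493 ÷ 20 = 24 remainder 13. Last occurrence in the window: #25 on 9 October 2036.
Occurrences #6 through #25: 20 in total.

20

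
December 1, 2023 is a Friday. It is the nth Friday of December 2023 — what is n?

Day 1 falls in week ⌈1/7⌉ of the month.
Days 1–7 hold the 1st Friday, 8–14 the 2nd, 15–21 the 3rd, 22–28 the 4th, 29–31 the 5th.
1 is in the range for the 1st.

1st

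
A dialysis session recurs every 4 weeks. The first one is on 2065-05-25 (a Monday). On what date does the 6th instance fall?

2065-10-12

The 6th occurrence is 5 intervals after the first: 5 × 28 = 140 days after 2065-05-25.
May has 31 days — 6 days to the end of May leaves 134.
June has 30 days (104 left).
July has 31 days (73 left).
August has 31 days (42 left).
September has 30 days (12 left).
12 days into October → 2065-10-12.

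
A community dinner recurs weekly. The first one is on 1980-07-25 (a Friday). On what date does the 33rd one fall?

The 33rd occurrence is 32 intervals after the first: 32 × 7 = 224 days after 1980-07-25.
July has 31 days — 6 days to the end of July leaves 218.
August has 31 days (187 left).
September has 30 days (157 left).
October has 31 days (126 left).
November has 30 days (96 left).
December has 31 days (65 left).
January has 31 days (34 left).
February has 28 days (6 left).
6 days into March → 1981-03-06.

1981-03-06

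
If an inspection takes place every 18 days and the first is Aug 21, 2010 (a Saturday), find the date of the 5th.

The 5th occurrence is 4 intervals after the first: 4 × 18 = 72 days after Aug 21, 2010.
Aug has 31 days — 10 days to the end of Aug leaves 62.
Sep has 30 days (32 left).
Oct has 31 days (1 left).
1 day into Nov → Nov 1, 2010.

Nov 1, 2010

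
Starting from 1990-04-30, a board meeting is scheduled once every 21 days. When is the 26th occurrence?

The 26th occurrence is 25 intervals after the first: 25 × 21 = 525 days after 1990-04-30.
April has 30 days — 0 days to the end of April leaves 525.
From end of April to end of 1990 is 245 days (280 left).
January has 31 days (249 left).
February has 28 days (221 left).
March has 31 days (190 left).
April has 30 days (160 left).
May has 31 days (129 left).
June has 30 days (99 left).
July has 31 days (68 left).
August has 31 days (37 left).
September has 30 days (7 left).
7 days into October → 1991-10-07.

1991-10-07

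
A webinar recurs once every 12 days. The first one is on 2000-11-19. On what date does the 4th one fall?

2000-12-25

The 4th occurrence is 3 intervals after the first: 3 × 12 = 36 days after 2000-11-19.
November has 30 days — 11 days to the end of November leaves 25.
25 days into December → 2000-12-25.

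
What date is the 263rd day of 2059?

Jan has 31 days (263 − 31 = 232 remain).
Feb has 28 days (232 − 28 = 204 remain).
Mar has 31 days (204 − 31 = 173 remain).
Apr has 30 days (173 − 30 = 143 remain).
May has 31 days (143 − 31 = 112 remain).
Jun has 30 days (112 − 30 = 82 remain).
Jul has 31 days (82 − 31 = 51 remain).
Aug has 31 days (51 − 31 = 20 remain).
20 into Sep → Sep 20.

Sep 20, 2059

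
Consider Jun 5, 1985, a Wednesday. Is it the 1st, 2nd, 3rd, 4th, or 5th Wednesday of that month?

1st

Day 5 falls in week ⌈5/7⌉ of the month.
Days 1–7 hold the 1st Wednesday, 8–14 the 2nd, 15–21 the 3rd, 22–28 the 4th, 29–31 the 5th.
5 is in the range for the 1st.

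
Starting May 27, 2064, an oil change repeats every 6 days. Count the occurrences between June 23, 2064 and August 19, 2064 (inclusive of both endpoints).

10

Occurrences land 6·i days after May 27, 2064 for i = 0, 1, 2, …
June 23, 2064 is 27 days after the start; 27 ÷ 6 = 4 remainder 3; since the remainder is 3, round up to i = 5. First occurrence in the window: #6 on June 26, 2064 (5×6 = 30 days in).
August 19, 2064 is 84 days after the start; 84 ÷ 6 = 14 remainder 0. Last occurrence in the window: #15 on August 19, 2064.
Occurrences #6 through #15: 10 in total.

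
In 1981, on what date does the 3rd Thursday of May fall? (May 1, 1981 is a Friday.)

May 1981 begins on a Friday, so the first Thursday is May 7 (6 days later).
The 3rd Thursday is 2 weeks later: 7 + 14 = 21.

21 May 1981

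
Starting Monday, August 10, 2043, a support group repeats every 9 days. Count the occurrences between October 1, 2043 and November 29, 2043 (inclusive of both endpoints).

Occurrences land 9·i days after August 10, 2043 for i = 0, 1, 2, …
October 1, 2043 is 52 days after the start; 52 ÷ 9 = 5 remainder 7; since the remainder is 7, round up to i = 6. First occurrence in the window: #7 on October 3, 2043 (6×9 = 54 days in).
November 29, 2043 is 111 days after the start; 111 ÷ 9 = 12 remainder 3. Last occurrence in the window: #13 on November 26, 2043.
Occurrences #7 through #13: 7 in total.

7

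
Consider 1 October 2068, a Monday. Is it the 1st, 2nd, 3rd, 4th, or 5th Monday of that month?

1st

Day 1 falls in week ⌈1/7⌉ of the month.
Days 1–7 hold the 1st Monday, 8–14 the 2nd, 15–21 the 3rd, 22–28 the 4th, 29–31 the 5th.
1 is in the range for the 1st.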